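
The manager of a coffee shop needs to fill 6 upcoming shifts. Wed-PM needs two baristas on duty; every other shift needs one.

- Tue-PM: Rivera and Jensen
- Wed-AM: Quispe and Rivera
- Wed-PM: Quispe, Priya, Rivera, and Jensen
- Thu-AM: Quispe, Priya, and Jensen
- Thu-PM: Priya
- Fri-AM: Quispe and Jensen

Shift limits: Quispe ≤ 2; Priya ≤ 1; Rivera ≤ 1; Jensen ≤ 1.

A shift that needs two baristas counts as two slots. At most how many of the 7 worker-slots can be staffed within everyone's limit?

Total capacity across all baristas is 2+1+1+1 = 5, and 7 slots are needed, so at most 5 can be filled.
An assignment achieving 5: Tue-PM→Rivera, Wed-AM→Quispe, Thu-AM→Jensen, Thu-PM→Priya, Fri-AM→Quispe.
Loads: Quispe 2/2, Priya 1/1, Rivera 1/1, Jensen 1/1.

5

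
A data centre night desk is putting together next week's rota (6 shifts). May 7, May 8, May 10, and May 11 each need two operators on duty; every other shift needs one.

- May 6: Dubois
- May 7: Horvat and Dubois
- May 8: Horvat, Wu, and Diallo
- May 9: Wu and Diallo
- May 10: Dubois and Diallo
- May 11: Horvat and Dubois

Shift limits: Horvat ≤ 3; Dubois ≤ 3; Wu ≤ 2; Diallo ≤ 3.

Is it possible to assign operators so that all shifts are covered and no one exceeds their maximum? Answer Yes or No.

No

Total capacity is 11 and 10 slots are needed, so capacity alone doesn't rule it out.
Shifts {May 6, May 7, May 10, May 11} need 7 worker-slots in total, but the operators available for any of those shifts (Horvat, Dubois, and Diallo) can supply at most 6 among them. So no valid schedule exists.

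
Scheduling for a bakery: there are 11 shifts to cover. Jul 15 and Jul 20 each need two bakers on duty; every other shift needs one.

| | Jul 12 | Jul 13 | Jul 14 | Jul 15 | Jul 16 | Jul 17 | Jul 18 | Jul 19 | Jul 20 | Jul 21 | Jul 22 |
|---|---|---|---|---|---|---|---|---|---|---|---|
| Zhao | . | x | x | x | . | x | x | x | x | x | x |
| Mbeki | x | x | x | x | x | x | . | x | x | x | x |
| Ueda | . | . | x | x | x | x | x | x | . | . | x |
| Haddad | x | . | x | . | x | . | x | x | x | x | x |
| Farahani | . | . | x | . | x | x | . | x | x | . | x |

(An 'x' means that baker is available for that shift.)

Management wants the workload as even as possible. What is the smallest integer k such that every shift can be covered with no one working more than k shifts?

With 5 bakers and 13 worker-slots to fill, someone must work at least ⌈13/5⌉ = 3 shifts, so k ≥ 3.
k = 3 works: Jul 12→Mbeki, Jul 13→Zhao, Jul 14→Ueda, Jul 15→Zhao+Mbeki, Jul 16→Ueda, Jul 17→Ueda, Jul 18→Zhao, Jul 19→Haddad, Jul 20→Haddad+Farahani, Jul 21→Mbeki, Jul 22→Haddad.
Loads: Zhao 3, Mbeki 3, Ueda 3, Haddad 3, Farahani 1 — all ≤ 3.

3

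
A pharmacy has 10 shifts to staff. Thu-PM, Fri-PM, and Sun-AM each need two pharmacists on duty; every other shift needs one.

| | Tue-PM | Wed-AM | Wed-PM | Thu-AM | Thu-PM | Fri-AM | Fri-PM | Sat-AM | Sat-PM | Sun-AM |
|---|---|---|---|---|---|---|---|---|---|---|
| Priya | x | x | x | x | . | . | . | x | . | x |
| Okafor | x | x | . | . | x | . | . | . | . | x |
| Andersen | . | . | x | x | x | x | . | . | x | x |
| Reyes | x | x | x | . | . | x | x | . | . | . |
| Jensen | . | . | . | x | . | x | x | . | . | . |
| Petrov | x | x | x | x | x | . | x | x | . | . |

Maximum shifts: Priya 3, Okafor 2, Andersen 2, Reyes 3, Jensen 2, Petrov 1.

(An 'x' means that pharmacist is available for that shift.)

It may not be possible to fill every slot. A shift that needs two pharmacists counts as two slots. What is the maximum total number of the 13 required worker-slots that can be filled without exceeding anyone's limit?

Total capacity across all pharmacists is 3+2+2+3+2+1 = 13, and 13 slots are needed, so at most 13 can be filled.
An assignment achieving 13: Tue-PM→Priya, Wed-AM→Reyes, Wed-PM→Petrov, Thu-AM→Jensen, Thu-PM→Okafor+Andersen, Fri-AM→Reyes, Fri-PM→Reyes+Jensen, Sat-AM→Priya, Sat-PM→Andersen, Sun-AM→Priya+Okafor.
Loads: Priya 3/3, Okafor 2/2, Andersen 2/2, Reyes 3/3, Jensen 2/2, Petrov 1/1.

13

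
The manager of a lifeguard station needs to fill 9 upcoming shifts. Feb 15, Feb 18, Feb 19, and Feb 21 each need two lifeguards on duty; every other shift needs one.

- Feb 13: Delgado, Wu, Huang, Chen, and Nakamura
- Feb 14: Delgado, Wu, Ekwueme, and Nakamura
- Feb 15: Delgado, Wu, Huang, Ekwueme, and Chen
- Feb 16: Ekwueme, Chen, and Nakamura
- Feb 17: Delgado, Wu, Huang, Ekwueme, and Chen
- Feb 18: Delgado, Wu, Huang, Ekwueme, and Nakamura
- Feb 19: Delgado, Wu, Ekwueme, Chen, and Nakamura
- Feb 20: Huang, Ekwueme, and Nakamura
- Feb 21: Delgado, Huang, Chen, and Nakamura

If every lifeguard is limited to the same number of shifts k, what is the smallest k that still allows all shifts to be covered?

With 6 lifeguards and 13 worker-slots to fill, someone must work at least ⌈13/6⌉ = 3 shifts, so k ≥ 3.
k = 3 works: Feb 13→Delgado, Feb 14→Delgado, Feb 15→Wu+Huang, Feb 16→Ekwueme, Feb 17→Delgado, Feb 18→Wu+Ekwueme, Feb 19→Wu+Ekwueme, Feb 20→Huang, Feb 21→Huang+Chen.
Loads: Delgado 3, Wu 3, Huang 3, Ekwueme 3, Chen 1, Nakamura 0 — all ≤ 3.

3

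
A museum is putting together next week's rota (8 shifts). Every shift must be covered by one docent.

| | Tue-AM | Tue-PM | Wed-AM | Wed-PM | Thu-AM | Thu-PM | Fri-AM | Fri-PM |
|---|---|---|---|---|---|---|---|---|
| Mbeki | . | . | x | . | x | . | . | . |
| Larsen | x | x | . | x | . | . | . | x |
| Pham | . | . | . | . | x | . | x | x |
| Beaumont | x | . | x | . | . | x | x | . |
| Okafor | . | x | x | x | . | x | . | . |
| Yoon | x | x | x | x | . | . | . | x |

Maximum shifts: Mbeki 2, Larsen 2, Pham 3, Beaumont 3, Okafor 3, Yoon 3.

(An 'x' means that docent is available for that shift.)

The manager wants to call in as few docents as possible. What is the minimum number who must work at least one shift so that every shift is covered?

8 slots to fill and no one can take more than 3, so at least ⌈8/3⌉ = 3 docents are needed.
Mbeki, Beaumont, and Yoon alone can cover everything: Tue-AM→Beaumont, Tue-PM→Yoon, Wed-AM→Mbeki, Wed-PM→Yoon, Thu-AM→Mbeki, Thu-PM→Beaumont, Fri-AM→Beaumont, Fri-PM→Yoon.

3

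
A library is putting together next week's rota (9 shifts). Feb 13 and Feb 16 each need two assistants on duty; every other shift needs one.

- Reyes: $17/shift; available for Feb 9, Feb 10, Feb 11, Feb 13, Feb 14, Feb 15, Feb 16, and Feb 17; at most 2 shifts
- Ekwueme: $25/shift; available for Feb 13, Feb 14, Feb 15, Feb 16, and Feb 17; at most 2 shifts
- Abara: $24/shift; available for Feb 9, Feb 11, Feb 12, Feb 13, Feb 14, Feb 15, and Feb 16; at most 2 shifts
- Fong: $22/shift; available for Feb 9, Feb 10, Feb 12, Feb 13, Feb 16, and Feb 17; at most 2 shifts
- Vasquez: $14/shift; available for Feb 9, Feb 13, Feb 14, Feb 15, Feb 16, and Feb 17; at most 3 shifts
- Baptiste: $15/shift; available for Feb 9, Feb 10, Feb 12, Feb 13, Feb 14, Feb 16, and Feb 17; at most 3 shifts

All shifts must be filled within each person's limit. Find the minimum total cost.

$189

Picking the cheapest available assistant for each shift independently would cost $161, but that ignores the shift limits.
An optimal schedule: Feb 9→Vasquez, Feb 10→Baptiste, Feb 11→Reyes, Feb 12→Baptiste, Feb 13→Reyes+Fong, Feb 14→Vasquez, Feb 15→Vasquez, Feb 16→Fong+Abara, Feb 17→Baptiste.
Total: 14 + 15 + 17 + 15 + 17 + 22 + 14 + 14 + 22 + 24 + 15 = $189.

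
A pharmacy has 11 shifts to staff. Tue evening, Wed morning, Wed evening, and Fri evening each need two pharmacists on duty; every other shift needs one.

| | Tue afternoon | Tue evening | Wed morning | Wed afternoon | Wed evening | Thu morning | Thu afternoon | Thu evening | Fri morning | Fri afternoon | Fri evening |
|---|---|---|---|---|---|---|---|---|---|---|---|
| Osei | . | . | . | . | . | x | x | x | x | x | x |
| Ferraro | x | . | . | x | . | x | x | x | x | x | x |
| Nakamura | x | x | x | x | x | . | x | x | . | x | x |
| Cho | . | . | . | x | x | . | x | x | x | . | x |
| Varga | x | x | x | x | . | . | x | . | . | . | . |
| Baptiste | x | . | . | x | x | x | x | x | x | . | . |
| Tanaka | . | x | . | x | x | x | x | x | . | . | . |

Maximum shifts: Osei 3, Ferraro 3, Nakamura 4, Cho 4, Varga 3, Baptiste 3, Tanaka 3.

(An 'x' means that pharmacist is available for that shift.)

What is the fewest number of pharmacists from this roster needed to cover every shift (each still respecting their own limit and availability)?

15 slots to fill and no one can take more than 4, so at least ⌈15/4⌉ = 4 pharmacists are needed.
Any 4 pharmacists together have capacity at most 4+4+3+3 = 14 < 15 slots, so 4 can never suffice.
Osei, Ferraro, Nakamura, Cho, and Varga alone can cover everything: Tue afternoon→Ferraro, Tue evening→Nakamura+Varga, Wed morning→Nakamura+Varga, Wed afternoon→Ferraro, Wed evening→Nakamura+Cho, Thu morning→Osei, Thu afternoon→Cho, Thu evening→Ferraro, Fri morning→Osei, Fri afternoon→Osei, Fri evening→Nakamura+Cho.

5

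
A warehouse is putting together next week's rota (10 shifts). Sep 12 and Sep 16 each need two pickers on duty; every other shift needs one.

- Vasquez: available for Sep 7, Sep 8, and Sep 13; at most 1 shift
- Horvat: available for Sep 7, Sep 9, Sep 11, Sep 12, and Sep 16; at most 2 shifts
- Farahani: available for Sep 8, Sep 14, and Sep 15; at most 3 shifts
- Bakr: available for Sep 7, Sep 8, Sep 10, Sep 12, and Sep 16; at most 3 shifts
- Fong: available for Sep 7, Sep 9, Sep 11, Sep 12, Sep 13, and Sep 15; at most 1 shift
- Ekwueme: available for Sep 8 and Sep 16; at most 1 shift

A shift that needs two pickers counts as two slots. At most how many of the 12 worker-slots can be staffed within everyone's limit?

Total capacity across all pickers is 1+2+3+3+1+1 = 11, and 12 slots are needed, so at most 11 can be filled.
An assignment achieving 11: Sep 8→Farahani, Sep 9→Horvat, Sep 10→Bakr, Sep 11→Horvat, Sep 12→Bakr+Fong, Sep 13→Vasquez, Sep 14→Farahani, Sep 15→Farahani, Sep 16→Bakr+Ekwueme.
Loads: Vasquez 1/1, Horvat 2/2, Farahani 3/3, Bakr 3/3, Fong 1/1, Ekwueme 1/1.

11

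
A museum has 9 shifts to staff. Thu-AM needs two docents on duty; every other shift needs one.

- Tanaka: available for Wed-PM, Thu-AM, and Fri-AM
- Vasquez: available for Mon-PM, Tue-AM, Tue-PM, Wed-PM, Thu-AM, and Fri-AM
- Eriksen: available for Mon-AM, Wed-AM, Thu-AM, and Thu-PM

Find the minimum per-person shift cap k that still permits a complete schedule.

With 3 docents and 10 worker-slots to fill, someone must work at least ⌈10/3⌉ = 4 shifts, so k ≥ 4.
k = 4 works: Mon-AM→Eriksen, Mon-PM→Vasquez, Tue-AM→Vasquez, Tue-PM→Vasquez, Wed-AM→Eriksen, Wed-PM→Tanaka, Thu-AM→Tanaka+Vasquez, Thu-PM→Eriksen, Fri-AM→Tanaka.
Loads: Tanaka 3, Vasquez 4, Eriksen 3 — all ≤ 4.

4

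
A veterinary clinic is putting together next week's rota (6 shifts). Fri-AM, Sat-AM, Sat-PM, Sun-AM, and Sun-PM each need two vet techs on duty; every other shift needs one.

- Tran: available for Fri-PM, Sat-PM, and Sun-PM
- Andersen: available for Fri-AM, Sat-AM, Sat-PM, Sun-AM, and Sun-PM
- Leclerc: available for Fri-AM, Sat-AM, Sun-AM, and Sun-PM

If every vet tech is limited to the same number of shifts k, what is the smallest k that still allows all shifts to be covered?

4

With 3 vet techs and 11 worker-slots to fill, someone must work at least ⌈11/3⌉ = 4 shifts, so k ≥ 4.
k = 4 works: Fri-AM→Andersen+Leclerc, Fri-PM→Tran, Sat-AM→Andersen+Leclerc, Sat-PM→Tran+Andersen, Sun-AM→Andersen+Leclerc, Sun-PM→Tran+Leclerc.
Loads: Tran 3, Andersen 4, Leclerc 4 — all ≤ 4.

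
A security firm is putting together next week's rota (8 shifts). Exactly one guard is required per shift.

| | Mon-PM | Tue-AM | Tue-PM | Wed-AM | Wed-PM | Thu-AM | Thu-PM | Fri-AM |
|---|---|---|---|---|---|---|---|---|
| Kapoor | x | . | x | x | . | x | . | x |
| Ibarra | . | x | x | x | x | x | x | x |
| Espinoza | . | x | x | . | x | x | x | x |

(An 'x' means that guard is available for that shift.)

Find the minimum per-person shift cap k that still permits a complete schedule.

With 3 guards and 8 worker-slots to fill, someone must work at least ⌈8/3⌉ = 3 shifts, so k ≥ 3.
k = 3 works: Mon-PM→Kapoor, Tue-AM→Ibarra, Tue-PM→Kapoor, Wed-AM→Kapoor, Wed-PM→Ibarra, Thu-AM→Espinoza, Thu-PM→Ibarra, Fri-AM→Espinoza.
Loads: Kapoor 3, Ibarra 3, Espinoza 2 — all ≤ 3.

3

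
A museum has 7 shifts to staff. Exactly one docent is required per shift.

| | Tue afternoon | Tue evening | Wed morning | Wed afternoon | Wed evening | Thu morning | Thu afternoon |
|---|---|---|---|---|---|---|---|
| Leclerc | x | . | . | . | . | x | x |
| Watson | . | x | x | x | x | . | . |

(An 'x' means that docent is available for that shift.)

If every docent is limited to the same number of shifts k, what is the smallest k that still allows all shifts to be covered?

With 2 docents and 7 worker-slots to fill, someone must work at least ⌈7/2⌉ = 4 shifts, so k ≥ 4.
k = 4 works: Tue afternoon→Leclerc, Tue evening→Watson, Wed morning→Watson, Wed afternoon→Watson, Wed evening→Watson, Thu morning→Leclerc, Thu afternoon→Leclerc.
Loads: Leclerc 3, Watson 4 — all ≤ 4.

4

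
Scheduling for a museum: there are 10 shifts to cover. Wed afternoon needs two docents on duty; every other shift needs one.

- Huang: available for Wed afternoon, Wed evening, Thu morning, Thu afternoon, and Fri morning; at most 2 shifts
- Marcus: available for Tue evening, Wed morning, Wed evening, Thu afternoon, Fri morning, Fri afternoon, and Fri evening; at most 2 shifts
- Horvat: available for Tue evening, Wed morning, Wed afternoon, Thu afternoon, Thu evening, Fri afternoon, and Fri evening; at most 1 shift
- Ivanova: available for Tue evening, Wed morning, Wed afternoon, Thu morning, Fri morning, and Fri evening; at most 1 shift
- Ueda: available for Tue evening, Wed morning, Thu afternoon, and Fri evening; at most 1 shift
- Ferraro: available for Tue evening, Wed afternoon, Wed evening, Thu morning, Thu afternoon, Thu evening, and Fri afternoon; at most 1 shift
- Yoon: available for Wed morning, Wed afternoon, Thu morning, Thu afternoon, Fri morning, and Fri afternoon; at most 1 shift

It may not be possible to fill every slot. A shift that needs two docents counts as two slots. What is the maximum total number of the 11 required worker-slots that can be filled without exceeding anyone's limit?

9

Total capacity across all docents is 2+2+1+1+1+1+1 = 9, and 11 slots are needed, so at most 9 can be filled.
An assignment achieving 9: Tue evening→Ueda, Wed morning→Yoon, Wed afternoon→Ferraro, Wed evening→Huang, Thu morning→Huang, Thu evening→Horvat, Fri morning→Marcus, Fri afternoon→Marcus, Fri evening→Ivanova.
Loads: Huang 2/2, Marcus 2/2, Horvat 1/1, Ivanova 1/1, Ueda 1/1, Ferraro 1/1, Yoon 1/1.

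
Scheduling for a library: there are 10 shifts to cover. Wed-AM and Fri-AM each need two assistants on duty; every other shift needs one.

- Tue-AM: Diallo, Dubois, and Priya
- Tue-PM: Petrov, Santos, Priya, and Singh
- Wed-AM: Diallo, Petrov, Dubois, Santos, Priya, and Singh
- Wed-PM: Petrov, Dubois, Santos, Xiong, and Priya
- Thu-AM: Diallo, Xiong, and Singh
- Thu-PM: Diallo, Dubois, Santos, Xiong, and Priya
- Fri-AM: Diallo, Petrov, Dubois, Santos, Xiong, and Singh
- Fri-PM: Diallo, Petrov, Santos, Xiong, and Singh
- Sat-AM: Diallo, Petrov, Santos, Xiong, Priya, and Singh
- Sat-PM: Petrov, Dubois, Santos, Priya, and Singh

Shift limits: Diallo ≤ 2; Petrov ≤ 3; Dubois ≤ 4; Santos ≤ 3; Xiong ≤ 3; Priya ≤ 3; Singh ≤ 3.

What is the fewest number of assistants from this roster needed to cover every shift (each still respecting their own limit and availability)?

12 slots to fill and no one can take more than 4, so at least ⌈12/4⌉ = 3 assistants are needed.
Any 3 assistants together have capacity at most 4+3+3 = 10 < 12 slots, so 3 can never suffice.
Diallo, Petrov, Dubois, and Santos alone can cover everything: Tue-AM→Diallo, Tue-PM→Petrov, Wed-AM→Dubois+Santos, Wed-PM→Petrov, Thu-AM→Diallo, Thu-PM→Dubois, Fri-AM→Dubois+Santos, Fri-PM→Petrov, Sat-AM→Santos, Sat-PM→Dubois.

4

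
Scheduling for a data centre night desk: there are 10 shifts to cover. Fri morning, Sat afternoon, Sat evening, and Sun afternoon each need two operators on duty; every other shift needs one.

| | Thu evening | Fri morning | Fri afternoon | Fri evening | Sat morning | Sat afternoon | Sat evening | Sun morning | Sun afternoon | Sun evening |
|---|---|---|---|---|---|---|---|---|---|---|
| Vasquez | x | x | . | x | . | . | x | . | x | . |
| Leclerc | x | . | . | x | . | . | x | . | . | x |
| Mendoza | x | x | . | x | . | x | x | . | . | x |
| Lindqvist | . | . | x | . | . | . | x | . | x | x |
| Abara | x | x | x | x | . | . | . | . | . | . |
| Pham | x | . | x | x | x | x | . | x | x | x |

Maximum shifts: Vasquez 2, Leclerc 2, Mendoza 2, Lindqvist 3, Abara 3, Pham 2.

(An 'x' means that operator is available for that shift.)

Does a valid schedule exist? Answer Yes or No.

Total capacity is 14 and 14 slots are needed, so capacity alone doesn't rule it out.
Shifts {Sat morning, Sat afternoon, Sun morning} need 4 worker-slots in total, but the operators available for any of those shifts (Mendoza and Pham) can supply at most 3 among them. So no valid schedule exists.

No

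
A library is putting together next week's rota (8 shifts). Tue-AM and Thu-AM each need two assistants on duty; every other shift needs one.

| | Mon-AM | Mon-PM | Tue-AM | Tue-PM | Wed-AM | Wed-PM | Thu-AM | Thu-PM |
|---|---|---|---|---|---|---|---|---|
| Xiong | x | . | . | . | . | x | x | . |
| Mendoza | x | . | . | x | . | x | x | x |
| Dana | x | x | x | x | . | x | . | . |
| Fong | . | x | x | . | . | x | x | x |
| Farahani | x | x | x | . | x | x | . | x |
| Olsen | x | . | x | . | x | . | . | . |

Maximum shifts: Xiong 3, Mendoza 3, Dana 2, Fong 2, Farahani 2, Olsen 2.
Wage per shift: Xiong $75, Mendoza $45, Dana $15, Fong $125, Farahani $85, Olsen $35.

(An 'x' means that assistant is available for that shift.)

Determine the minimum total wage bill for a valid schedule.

$460

Picking the cheapest available assistant for each shift independently would cost $310, but that ignores the shift limits.
An optimal schedule: Mon-AM→Xiong, Mon-PM→Dana, Tue-AM→Dana+Olsen, Tue-PM→Mendoza, Wed-AM→Olsen, Wed-PM→Xiong, Thu-AM→Mendoza+Xiong, Thu-PM→Mendoza.
Total: 75 + 15 + 15 + 35 + 45 + 35 + 75 + 45 + 75 + 45 = $460.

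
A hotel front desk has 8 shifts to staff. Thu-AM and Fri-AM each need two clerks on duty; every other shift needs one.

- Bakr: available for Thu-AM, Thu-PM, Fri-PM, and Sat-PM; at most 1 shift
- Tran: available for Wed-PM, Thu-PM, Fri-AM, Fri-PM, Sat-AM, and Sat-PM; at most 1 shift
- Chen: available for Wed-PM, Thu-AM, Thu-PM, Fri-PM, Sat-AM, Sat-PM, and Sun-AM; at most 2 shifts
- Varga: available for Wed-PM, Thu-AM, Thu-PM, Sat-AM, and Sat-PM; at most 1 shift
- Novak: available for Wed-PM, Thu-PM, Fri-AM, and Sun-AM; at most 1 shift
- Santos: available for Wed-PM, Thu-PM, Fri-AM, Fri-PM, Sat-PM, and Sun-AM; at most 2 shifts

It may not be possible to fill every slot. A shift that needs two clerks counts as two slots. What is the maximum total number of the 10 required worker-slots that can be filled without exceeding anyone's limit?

8

Total capacity across all clerks is 1+1+2+1+1+2 = 8, and 10 slots are needed, so at most 8 can be filled.
An assignment achieving 8: Wed-PM→Varga, Thu-AM→Bakr+Chen, Fri-AM→Tran+Novak, Fri-PM→Santos, Sat-AM→Chen, Sun-AM→Santos.
Loads: Bakr 1/1, Tran 1/1, Chen 2/2, Varga 1/1, Novak 1/1, Santos 2/2.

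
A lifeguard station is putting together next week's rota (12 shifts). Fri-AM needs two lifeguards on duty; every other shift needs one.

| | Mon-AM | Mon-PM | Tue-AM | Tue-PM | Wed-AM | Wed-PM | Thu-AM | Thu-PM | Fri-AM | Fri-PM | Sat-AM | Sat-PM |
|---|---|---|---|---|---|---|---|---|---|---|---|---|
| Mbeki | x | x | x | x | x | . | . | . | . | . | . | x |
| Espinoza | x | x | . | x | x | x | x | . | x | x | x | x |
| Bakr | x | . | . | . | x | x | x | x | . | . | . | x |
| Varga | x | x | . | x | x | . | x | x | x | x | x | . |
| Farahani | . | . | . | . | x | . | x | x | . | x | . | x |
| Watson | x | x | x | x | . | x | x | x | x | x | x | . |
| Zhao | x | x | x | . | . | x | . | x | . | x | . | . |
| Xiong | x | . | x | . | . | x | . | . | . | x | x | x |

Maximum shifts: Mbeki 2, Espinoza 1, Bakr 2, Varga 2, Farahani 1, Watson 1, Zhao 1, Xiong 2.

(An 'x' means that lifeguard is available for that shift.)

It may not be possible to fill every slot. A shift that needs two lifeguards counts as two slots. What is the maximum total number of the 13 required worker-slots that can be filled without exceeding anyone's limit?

Total capacity across all lifeguards is 2+1+2+2+1+1+1+2 = 12, and 13 slots are needed, so at most 12 can be filled.
An assignment achieving 12: Mon-PM→Watson, Tue-AM→Mbeki, Tue-PM→Mbeki, Wed-AM→Bakr, Wed-PM→Bakr, Thu-AM→Farahani, Thu-PM→Zhao, Fri-AM→Espinoza+Varga, Fri-PM→Xiong, Sat-AM→Varga, Sat-PM→Xiong.
Loads: Mbeki 2/2, Espinoza 1/1, Bakr 2/2, Varga 2/2, Farahani 1/1, Watson 1/1, Zhao 1/1, Xiong 2/2.

12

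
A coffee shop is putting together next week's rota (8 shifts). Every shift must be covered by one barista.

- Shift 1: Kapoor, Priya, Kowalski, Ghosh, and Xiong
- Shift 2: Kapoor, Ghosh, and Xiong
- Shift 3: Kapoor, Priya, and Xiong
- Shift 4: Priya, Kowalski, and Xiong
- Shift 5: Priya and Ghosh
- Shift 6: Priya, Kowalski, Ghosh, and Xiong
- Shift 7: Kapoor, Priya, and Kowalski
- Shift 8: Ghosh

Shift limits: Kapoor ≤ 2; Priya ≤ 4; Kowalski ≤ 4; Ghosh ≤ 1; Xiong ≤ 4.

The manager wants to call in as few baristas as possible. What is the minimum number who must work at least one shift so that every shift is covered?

8 slots to fill and no one can take more than 4, so at least ⌈8/4⌉ = 2 baristas are needed.
Shifts {Shift 2, Shift 5, Shift 8} need 3 slots, but among the baristas available for them (Kapoor, Priya, Ghosh, and Xiong) any 2 together supply at most 2. So 2 baristas are not enough.
Priya, Ghosh, and Xiong alone can cover everything: Shift 1→Xiong, Shift 2→Xiong, Shift 3→Priya, Shift 4→Priya, Shift 5→Priya, Shift 6→Xiong, Shift 7→Priya, Shift 8→Ghosh.

3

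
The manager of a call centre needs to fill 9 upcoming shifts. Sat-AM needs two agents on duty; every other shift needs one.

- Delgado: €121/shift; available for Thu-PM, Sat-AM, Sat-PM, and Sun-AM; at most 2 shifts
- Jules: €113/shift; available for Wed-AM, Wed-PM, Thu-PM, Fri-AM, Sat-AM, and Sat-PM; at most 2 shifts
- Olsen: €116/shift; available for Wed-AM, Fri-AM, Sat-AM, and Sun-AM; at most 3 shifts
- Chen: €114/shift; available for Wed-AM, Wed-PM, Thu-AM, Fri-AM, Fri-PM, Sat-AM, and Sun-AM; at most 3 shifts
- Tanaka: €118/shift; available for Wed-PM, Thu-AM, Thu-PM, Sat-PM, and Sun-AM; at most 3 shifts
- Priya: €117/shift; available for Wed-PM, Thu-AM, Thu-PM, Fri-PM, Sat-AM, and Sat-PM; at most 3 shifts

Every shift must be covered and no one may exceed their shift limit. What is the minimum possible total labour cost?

€1150

Picking the cheapest available agent for each shift independently would cost €1134, but that ignores the shift limits.
An optimal schedule: Wed-AM→Jules, Wed-PM→Jules, Thu-AM→Chen, Thu-PM→Priya, Fri-AM→Olsen, Fri-PM→Chen, Sat-AM→Chen+Olsen, Sat-PM→Priya, Sun-AM→Olsen.
Total: 113 + 113 + 114 + 117 + 116 + 114 + 114 + 116 + 117 + 116 = €1150.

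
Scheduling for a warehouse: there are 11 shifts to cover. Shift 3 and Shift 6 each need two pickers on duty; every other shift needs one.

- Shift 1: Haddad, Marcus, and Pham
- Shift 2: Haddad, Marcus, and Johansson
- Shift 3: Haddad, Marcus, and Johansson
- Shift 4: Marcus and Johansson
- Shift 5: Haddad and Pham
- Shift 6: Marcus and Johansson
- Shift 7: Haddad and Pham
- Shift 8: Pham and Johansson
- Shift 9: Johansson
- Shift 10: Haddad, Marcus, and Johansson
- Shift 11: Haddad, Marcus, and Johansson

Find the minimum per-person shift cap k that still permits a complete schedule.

4

With 4 pickers and 13 worker-slots to fill, someone must work at least ⌈13/4⌉ = 4 shifts, so k ≥ 4.
k = 4 works: Shift 1→Haddad, Shift 2→Haddad, Shift 3→Marcus+Johansson, Shift 4→Marcus, Shift 5→Haddad, Shift 6→Marcus+Johansson, Shift 7→Haddad, Shift 8→Pham, Shift 9→Johansson, Shift 10→Marcus, Shift 11→Johansson.
Loads: Haddad 4, Marcus 4, Pham 1, Johansson 4 — all ≤ 4.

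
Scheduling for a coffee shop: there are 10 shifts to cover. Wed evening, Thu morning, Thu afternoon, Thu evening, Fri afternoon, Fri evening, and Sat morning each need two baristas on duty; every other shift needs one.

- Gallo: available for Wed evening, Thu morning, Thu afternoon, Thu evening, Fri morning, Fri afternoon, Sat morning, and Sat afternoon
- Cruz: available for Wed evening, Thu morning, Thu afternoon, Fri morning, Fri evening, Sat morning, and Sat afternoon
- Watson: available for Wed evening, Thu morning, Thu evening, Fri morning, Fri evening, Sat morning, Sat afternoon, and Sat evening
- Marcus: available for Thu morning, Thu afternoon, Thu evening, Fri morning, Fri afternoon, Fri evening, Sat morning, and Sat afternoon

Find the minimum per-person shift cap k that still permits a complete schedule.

5

With 4 baristas and 17 worker-slots to fill, someone must work at least ⌈17/4⌉ = 5 shifts, so k ≥ 5.
k = 5 works: Wed evening→Gallo+Cruz, Thu morning→Cruz+Watson, Thu afternoon→Gallo+Cruz, Thu evening→Gallo+Watson, Fri morning→Gallo, Fri afternoon→Gallo+Marcus, Fri evening→Cruz+Watson, Sat morning→Watson+Marcus, Sat afternoon→Cruz, Sat evening→Watson.
Loads: Gallo 5, Cruz 5, Watson 5, Marcus 2 — all ≤ 5.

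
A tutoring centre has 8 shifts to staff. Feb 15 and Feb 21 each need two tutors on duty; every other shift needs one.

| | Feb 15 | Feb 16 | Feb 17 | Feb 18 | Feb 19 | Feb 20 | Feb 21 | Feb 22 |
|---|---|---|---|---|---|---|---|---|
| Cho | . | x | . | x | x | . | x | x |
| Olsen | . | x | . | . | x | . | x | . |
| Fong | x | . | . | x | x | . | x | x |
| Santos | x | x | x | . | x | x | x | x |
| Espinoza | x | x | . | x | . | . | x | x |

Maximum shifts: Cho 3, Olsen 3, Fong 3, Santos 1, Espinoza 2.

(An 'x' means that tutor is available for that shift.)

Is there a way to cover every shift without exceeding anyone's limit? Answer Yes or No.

No

Total capacity is 12 and 10 slots are needed, so capacity alone doesn't rule it out.
Shifts {Feb 17, Feb 20} need 2 worker-slots in total, but the tutors available for any of those shifts (Santos) can supply at most 1 among them. So no valid schedule exists.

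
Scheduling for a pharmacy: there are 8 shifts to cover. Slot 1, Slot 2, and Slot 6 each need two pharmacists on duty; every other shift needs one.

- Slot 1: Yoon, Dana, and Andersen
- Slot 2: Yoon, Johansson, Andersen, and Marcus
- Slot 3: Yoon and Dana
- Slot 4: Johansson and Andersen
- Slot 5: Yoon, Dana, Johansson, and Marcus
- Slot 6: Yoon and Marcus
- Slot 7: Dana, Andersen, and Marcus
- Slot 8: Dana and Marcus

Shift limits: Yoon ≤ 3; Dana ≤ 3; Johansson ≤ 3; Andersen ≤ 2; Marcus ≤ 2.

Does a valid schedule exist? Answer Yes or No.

Slot 6 can only be covered by Yoon and Marcus, so that assignment is forced.
One valid schedule: Slot 1→Yoon+Dana, Slot 2→Johansson+Andersen, Slot 3→Yoon, Slot 4→Johansson, Slot 5→Johansson, Slot 6→Yoon+Marcus, Slot 7→Dana, Slot 8→Dana.
Loads: Yoon 3/3, Dana 3/3, Johansson 3/3, Andersen 1/2, Marcus 1/2 — all within limits.

Yes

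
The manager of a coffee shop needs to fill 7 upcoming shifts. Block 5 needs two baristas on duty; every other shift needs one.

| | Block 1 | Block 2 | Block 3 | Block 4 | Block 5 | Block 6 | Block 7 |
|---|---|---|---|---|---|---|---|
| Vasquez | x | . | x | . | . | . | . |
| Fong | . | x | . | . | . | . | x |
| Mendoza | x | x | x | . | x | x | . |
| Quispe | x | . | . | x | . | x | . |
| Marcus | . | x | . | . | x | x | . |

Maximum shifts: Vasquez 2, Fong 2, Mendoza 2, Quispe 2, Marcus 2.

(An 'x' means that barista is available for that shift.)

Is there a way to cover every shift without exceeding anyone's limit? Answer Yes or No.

Block 4 can only be covered by Quispe, so that assignment is forced.
Block 5 can only be covered by Mendoza and Marcus, so that assignment is forced.
Block 7 can only be covered by Fong, so that assignment is forced.
One valid schedule: Block 1→Vasquez, Block 2→Fong, Block 3→Vasquez, Block 4→Quispe, Block 5→Mendoza+Marcus, Block 6→Mendoza, Block 7→Fong.
Loads: Vasquez 2/2, Fong 2/2, Mendoza 2/2, Quispe 1/2, Marcus 1/2 — all within limits.

Yes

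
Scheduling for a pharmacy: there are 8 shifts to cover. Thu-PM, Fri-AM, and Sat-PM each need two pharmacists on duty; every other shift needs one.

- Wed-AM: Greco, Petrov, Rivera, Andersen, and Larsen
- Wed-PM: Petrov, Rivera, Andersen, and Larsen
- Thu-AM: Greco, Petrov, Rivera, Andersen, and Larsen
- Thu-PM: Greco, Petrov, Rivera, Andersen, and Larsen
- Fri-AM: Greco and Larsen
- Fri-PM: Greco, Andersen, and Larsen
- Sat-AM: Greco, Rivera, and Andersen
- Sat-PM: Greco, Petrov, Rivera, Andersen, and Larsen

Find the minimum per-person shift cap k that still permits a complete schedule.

3

With 5 pharmacists and 11 worker-slots to fill, someone must work at least ⌈11/5⌉ = 3 shifts, so k ≥ 3.
k = 3 works: Wed-AM→Petrov, Wed-PM→Petrov, Thu-AM→Petrov, Thu-PM→Rivera+Andersen, Fri-AM→Greco+Larsen, Fri-PM→Greco, Sat-AM→Greco, Sat-PM→Rivera+Andersen.
Loads: Greco 3, Petrov 3, Rivera 2, Andersen 2, Larsen 1 — all ≤ 3.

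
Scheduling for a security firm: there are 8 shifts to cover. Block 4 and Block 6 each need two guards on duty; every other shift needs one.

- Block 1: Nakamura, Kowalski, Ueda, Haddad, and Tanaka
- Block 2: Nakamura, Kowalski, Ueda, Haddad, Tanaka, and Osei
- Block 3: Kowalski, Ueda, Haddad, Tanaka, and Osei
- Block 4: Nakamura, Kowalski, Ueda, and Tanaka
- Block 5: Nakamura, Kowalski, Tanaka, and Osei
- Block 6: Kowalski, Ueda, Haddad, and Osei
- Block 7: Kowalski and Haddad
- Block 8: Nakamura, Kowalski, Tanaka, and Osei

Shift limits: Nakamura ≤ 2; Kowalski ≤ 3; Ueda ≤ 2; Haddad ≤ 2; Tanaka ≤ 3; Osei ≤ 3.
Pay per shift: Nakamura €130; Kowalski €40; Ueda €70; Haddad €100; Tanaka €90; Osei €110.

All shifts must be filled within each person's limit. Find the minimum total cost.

€730

Picking the cheapest available guard for each shift independently would cost €460, but that ignores the shift limits.
An optimal schedule: Block 1→Tanaka, Block 2→Haddad, Block 3→Tanaka, Block 4→Ueda+Tanaka, Block 5→Kowalski, Block 6→Ueda+Haddad, Block 7→Kowalski, Block 8→Kowalski.
Total: 90 + 100 + 90 + 70 + 90 + 40 + 70 + 100 + 40 + 40 = €730.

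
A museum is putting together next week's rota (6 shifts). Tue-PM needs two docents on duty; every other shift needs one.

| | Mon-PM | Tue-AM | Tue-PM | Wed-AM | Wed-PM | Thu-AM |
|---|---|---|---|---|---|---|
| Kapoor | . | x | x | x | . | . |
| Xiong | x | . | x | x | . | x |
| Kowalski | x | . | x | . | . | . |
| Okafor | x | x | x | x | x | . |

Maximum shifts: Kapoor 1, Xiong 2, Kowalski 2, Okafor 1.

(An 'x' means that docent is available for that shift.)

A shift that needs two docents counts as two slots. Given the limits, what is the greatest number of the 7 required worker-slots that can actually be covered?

Total capacity across all docents is 1+2+2+1 = 6, and 7 slots are needed, so at most 6 can be filled.
An assignment achieving 6: Mon-PM→Kowalski, Tue-AM→Kapoor, Tue-PM→Kowalski, Wed-AM→Xiong, Wed-PM→Okafor, Thu-AM→Xiong.
Loads: Kapoor 1/1, Xiong 2/2, Kowalski 2/2, Okafor 1/1.

6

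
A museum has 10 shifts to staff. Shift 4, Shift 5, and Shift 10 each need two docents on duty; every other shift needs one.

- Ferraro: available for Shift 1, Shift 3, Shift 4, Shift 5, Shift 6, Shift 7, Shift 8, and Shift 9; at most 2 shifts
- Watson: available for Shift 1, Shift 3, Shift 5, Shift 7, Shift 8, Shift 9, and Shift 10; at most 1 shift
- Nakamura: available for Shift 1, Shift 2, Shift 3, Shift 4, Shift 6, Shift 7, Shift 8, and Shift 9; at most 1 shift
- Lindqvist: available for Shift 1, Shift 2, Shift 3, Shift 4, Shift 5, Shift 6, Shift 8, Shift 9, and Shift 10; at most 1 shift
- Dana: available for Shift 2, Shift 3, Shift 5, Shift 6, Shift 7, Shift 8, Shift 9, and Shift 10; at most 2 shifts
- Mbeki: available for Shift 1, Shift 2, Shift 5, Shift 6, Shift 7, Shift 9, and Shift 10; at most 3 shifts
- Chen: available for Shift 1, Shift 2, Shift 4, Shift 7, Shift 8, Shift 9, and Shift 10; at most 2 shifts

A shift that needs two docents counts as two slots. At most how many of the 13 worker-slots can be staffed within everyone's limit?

12

Total capacity across all docents is 2+1+1+1+2+3+2 = 12, and 13 slots are needed, so at most 12 can be filled.
An assignment achieving 12: Shift 1→Mbeki, Shift 2→Lindqvist, Shift 3→Ferraro, Shift 4→Ferraro+Nakamura, Shift 5→Watson+Dana, Shift 6→Dana, Shift 7→Mbeki, Shift 8→Chen, Shift 10→Mbeki+Chen.
Loads: Ferraro 2/2, Watson 1/1, Nakamura 1/1, Lindqvist 1/1, Dana 2/2, Mbeki 3/3, Chen 2/2.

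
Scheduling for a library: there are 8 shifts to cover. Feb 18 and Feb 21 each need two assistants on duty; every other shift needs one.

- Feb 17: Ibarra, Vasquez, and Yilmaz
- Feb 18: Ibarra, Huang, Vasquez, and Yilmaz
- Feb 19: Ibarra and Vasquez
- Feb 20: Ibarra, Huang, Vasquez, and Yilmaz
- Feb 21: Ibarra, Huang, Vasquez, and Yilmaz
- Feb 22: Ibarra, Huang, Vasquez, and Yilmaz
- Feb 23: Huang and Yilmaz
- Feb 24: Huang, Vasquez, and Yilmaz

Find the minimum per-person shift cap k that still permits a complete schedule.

3

With 4 assistants and 10 worker-slots to fill, someone must work at least ⌈10/4⌉ = 3 shifts, so k ≥ 3.
k = 3 works: Feb 17→Ibarra, Feb 18→Vasquez+Yilmaz, Feb 19→Ibarra, Feb 20→Ibarra, Feb 21→Vasquez+Yilmaz, Feb 22→Huang, Feb 23→Huang, Feb 24→Huang.
Loads: Ibarra 3, Huang 3, Vasquez 2, Yilmaz 2 — all ≤ 3.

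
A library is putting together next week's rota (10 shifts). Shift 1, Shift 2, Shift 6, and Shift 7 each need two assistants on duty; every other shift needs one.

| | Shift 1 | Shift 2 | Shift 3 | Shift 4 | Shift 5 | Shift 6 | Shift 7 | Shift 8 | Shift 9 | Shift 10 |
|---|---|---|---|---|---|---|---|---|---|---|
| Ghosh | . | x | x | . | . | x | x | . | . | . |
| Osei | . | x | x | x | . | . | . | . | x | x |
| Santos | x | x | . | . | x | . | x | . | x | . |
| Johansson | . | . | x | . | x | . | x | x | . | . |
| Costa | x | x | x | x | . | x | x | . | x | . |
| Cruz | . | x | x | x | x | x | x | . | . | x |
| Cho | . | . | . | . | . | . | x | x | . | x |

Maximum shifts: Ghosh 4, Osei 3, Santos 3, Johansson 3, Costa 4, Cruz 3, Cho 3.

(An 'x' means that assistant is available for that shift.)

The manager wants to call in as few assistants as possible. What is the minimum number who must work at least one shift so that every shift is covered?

4

14 slots to fill and no one can take more than 4, so at least ⌈14/4⌉ = 4 assistants are needed.
Ghosh, Santos, Costa, and Cho alone can cover everything: Shift 1→Santos+Costa, Shift 2→Ghosh+Costa, Shift 3→Ghosh, Shift 4→Costa, Shift 5→Santos, Shift 6→Ghosh+Costa, Shift 7→Ghosh+Cho, Shift 8→Cho, Shift 9→Santos, Shift 10→Cho.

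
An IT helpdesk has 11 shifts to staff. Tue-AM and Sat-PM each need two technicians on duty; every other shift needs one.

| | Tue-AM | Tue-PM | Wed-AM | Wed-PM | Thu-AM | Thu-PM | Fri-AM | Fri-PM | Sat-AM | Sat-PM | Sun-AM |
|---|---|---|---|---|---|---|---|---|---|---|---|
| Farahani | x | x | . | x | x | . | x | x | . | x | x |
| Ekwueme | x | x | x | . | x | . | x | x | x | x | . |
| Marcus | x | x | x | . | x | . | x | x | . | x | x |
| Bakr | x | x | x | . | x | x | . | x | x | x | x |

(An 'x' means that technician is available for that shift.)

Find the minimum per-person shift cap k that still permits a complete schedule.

With 4 technicians and 13 worker-slots to fill, someone must work at least ⌈13/4⌉ = 4 shifts, so k ≥ 4.
k = 4 works: Tue-AM→Marcus+Bakr, Tue-PM→Farahani, Wed-AM→Ekwueme, Wed-PM→Farahani, Thu-AM→Ekwueme, Thu-PM→Bakr, Fri-AM→Farahani, Fri-PM→Ekwueme, Sat-AM→Ekwueme, Sat-PM→Marcus+Bakr, Sun-AM→Farahani.
Loads: Farahani 4, Ekwueme 4, Marcus 2, Bakr 3 — all ≤ 4.

4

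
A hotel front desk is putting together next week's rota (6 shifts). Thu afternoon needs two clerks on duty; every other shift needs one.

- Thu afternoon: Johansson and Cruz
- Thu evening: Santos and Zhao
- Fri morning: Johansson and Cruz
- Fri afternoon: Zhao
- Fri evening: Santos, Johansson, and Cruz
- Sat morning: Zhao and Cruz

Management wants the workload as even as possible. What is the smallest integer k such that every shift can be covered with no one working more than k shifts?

With 4 clerks and 7 worker-slots to fill, someone must work at least ⌈7/4⌉ = 2 shifts, so k ≥ 2.
k = 2 works: Thu afternoon→Johansson+Cruz, Thu evening→Santos, Fri morning→Johansson, Fri afternoon→Zhao, Fri evening→Santos, Sat morning→Zhao.
Loads: Santos 2, Zhao 2, Johansson 2, Cruz 1 — all ≤ 2.

2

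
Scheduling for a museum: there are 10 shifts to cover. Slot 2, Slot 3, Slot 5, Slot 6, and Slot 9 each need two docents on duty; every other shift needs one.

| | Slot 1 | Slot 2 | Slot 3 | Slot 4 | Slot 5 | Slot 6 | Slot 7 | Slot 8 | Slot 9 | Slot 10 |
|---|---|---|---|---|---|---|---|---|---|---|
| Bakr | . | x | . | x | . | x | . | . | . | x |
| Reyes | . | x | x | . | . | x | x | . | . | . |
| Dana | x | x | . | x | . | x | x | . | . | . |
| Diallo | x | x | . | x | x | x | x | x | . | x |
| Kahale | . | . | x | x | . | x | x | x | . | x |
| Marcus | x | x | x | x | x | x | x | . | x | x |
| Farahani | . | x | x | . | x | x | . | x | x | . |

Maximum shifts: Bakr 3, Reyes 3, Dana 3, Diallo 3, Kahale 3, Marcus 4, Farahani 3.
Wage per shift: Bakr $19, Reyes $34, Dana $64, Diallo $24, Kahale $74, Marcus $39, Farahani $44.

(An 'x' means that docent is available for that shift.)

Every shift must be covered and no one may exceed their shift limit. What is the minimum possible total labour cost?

Slot 9 can only be covered by Marcus and Farahani, so that assignment is forced.
Picking the cheapest available docent for each shift independently would cost $415, but that ignores the shift limits.
An optimal schedule: Slot 1→Diallo, Slot 2→Bakr+Reyes, Slot 3→Reyes+Marcus, Slot 4→Bakr, Slot 5→Diallo+Marcus, Slot 6→Marcus+Farahani, Slot 7→Reyes, Slot 8→Diallo, Slot 9→Marcus+Farahani, Slot 10→Bakr.
Total: 24 + 19 + 34 + 34 + 39 + 19 + 24 + 39 + 39 + 44 + 34 + 24 + 39 + 44 + 19 = $475.

$475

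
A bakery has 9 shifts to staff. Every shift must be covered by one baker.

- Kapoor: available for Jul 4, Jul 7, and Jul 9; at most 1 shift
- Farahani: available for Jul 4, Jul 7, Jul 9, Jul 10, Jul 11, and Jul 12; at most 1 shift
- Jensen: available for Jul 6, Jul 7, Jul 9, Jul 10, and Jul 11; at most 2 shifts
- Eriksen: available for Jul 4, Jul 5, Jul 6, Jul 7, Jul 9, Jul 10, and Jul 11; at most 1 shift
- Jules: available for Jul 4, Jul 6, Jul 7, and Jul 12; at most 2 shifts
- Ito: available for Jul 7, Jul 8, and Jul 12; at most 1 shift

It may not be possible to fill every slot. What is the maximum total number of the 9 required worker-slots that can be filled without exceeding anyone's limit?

8

Total capacity across all bakers is 1+1+2+1+2+1 = 8, and 9 slots are needed, so at most 8 can be filled.
An assignment achieving 8: Jul 4→Kapoor, Jul 5→Eriksen, Jul 6→Jensen, Jul 7→Jules, Jul 8→Ito, Jul 10→Farahani, Jul 11→Jensen, Jul 12→Jules.
Loads: Kapoor 1/1, Farahani 1/1, Jensen 2/2, Eriksen 1/1, Jules 2/2, Ito 1/1.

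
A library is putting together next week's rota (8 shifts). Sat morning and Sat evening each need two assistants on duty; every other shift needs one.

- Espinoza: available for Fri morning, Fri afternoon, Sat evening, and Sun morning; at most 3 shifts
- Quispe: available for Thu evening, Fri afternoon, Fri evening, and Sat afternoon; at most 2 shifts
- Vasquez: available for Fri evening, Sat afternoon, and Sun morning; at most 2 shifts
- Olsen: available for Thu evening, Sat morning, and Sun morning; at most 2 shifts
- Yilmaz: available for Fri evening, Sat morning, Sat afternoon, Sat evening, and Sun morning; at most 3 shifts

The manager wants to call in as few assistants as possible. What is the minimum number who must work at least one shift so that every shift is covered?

10 slots to fill and no one can take more than 3, so at least ⌈10/3⌉ = 4 assistants are needed.
Espinoza, Quispe, Olsen, and Yilmaz alone can cover everything: Thu evening→Quispe, Fri morning→Espinoza, Fri afternoon→Espinoza, Fri evening→Quispe, Sat morning→Olsen+Yilmaz, Sat afternoon→Yilmaz, Sat evening→Espinoza+Yilmaz, Sun morning→Olsen.

4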